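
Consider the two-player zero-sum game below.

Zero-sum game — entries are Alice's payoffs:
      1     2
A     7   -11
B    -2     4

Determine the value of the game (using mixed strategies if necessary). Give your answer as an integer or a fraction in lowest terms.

Row minima are -11 and -2, so Alice's maximin is -2; column maxima are 7 and 4, so Bob's minimax is 4. These differ, so the equilibrium is in mixed strategies.
Let Alice play A with probability p. Bob is indifferent when 7p − 2(1−p) = −11p + 4(1−p), giving p = 1/4.
Let Bob play 1 with probability q. Alice is indifferent when 7q − 11(1−q) = −2q + 4(1−q), giving q = 5/8.
The value is 7·(5/8) + (-11)·(3/8) = 1/4.

1/4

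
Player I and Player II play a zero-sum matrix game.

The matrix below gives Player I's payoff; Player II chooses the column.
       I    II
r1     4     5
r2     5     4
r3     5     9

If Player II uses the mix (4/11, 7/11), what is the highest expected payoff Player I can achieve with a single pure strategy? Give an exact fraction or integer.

83/11

r1: (4)·(4/11) + (5)·(7/11) = 51/11.
r2: (5)·(4/11) + (4)·(7/11) = 48/11.
r3: (5)·(4/11) + (9)·(7/11) = 83/11.
The best pure response is r3 with expected payoff 83/11.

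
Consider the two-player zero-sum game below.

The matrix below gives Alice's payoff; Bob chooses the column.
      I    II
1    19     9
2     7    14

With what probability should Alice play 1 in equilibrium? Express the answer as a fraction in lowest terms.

Row minima are 9 and 7, so Alice's maximin is 9; column maxima are 19 and 14, so Bob's minimax is 14. These differ, so the equilibrium is in mixed strategies.
Let Alice play 1 with probability p. Bob is indifferent when 19p + 7(1−p) = 9p + 14(1−p), giving p = 7/17.

7/17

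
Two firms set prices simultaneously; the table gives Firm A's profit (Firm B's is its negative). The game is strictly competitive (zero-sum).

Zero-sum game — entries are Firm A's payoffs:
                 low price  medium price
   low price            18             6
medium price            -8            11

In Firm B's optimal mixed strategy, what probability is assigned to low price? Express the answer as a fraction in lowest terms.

5/31

Row minima are 6 and -8, so Firm A's maximin is 6; column maxima are 18 and 11, so Firm B's minimax is 11. These differ, so the equilibrium is in mixed strategies.
Let Firm B play low price with probability q. Firm A is indifferent when 18q + 6(1−q) = −8q + 11(1−q), giving q = 5/31.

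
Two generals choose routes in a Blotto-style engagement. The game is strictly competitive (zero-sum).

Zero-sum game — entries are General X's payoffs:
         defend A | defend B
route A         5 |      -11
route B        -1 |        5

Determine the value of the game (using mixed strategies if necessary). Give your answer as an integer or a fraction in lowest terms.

Row minima are -11 and -1, so General X's maximin is -1; column maxima are 5 and 5, so General Y's minimax is 5. These differ, so the equilibrium is in mixed strategies.
Let General X play route A with probability p. General Y is indifferent when 5p − (1−p) = −11p + 5(1−p), giving p = 3/11.
Let General Y play defend A with probability q. General X is indifferent when 5q − 11(1−q) = −q + 5(1−q), giving q = 8/11.
The value is 5·(8/11) + (-11)·(3/11) = 7/11.

7/11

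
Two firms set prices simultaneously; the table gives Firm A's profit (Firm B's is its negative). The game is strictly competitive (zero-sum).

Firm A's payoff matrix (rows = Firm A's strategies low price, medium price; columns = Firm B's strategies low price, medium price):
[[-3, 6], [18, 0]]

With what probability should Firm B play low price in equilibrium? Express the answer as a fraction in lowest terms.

Row minima are -3 and 0, so Firm A's maximin is 0; column maxima are 18 and 6, so Firm B's minimax is 6. These differ, so the equilibrium is in mixed strategies.
Let Firm B play low price with probability q. Firm A is indifferent when −3q + 6(1−q) = 18q, giving q = 2/9.

2/9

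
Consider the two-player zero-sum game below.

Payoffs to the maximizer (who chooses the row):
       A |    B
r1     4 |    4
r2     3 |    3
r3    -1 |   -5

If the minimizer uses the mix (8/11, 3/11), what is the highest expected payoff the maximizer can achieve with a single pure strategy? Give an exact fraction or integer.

r1: (4)·(8/11) + (4)·(3/11) = 4.
r2: (3)·(8/11) + (3)·(3/11) = 3.
r3: (-1)·(8/11) + (-5)·(3/11) = -23/11.
The best pure response is r1 with expected payoff 4.

4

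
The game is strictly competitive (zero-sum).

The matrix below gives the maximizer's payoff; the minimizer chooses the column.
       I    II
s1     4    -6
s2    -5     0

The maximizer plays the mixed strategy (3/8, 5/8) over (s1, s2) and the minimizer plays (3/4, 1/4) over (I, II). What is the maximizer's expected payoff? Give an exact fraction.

Against (3/4, 1/4), each row's expected payoff is s1: 3/2; s2: -15/4.
Taking the (3/8, 5/8)-weighted average: (3/8)·(3/2) + (5/8)·(-15/4) = -57/32.

-57/32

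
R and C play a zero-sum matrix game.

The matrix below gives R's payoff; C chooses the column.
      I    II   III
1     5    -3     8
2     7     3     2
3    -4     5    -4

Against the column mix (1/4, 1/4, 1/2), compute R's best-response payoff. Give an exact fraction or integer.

9/2

1: (5)·(1/4) + (-3)·(1/4) + (8)·(1/2) = 9/2.
2: (7)·(1/4) + (3)·(1/4) + (2)·(1/2) = 7/2.
3: (-4)·(1/4) + (5)·(1/4) + (-4)·(1/2) = -7/4.
The best pure response is 1 with expected payoff 9/2.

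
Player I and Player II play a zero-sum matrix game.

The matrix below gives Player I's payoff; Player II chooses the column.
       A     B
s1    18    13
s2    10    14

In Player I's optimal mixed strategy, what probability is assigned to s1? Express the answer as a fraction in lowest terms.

Row minima are 13 and 10, so Player I's maximin is 13; column maxima are 18 and 14, so Player II's minimax is 14. These differ, so the equilibrium is in mixed strategies.
Let Player I play s1 with probability p. Player II is indifferent when 18p + 10(1−p) = 13p + 14(1−p), giving p = 4/9.

4/9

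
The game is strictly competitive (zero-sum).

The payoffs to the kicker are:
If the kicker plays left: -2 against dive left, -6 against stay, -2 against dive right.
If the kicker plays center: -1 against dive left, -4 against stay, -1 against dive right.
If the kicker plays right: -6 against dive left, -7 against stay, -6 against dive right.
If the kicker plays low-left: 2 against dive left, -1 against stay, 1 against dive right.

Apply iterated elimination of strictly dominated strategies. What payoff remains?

Row center is strictly dominated by row low-left (2>-1, -1>-4, 1>-1); eliminate center.
Column dive right is strictly dominated by stay for the goalkeeper (-6<-2, -7<-6, -1<1); eliminate dive right.
Row left is strictly dominated by row low-left (2>-2, -1>-6); eliminate left.
Row right is strictly dominated by row low-left (2>-6, -1>-7); eliminate right.
Column dive left is strictly dominated by stay for the goalkeeper (-1<2); eliminate dive left.
Only (low-left, stay) remains, with payoff -1.

-1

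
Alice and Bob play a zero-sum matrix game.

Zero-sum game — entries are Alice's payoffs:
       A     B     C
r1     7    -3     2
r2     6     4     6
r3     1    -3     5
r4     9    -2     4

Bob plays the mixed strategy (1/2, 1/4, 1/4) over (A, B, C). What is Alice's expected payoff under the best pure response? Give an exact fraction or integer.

r1: (7)·(1/2) + (-3)·(1/4) + (2)·(1/4) = 13/4.
r2: (6)·(1/2) + (4)·(1/4) + (6)·(1/4) = 11/2.
r3: (1)·(1/2) + (-3)·(1/4) + (5)·(1/4) = 1.
r4: (9)·(1/2) + (-2)·(1/4) + (4)·(1/4) = 5.
The best pure response is r2 with expected payoff 11/2.

11/2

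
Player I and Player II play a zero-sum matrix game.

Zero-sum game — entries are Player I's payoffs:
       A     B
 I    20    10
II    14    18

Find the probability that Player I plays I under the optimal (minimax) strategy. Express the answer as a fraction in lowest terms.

2/7

Row minima are 10 and 14, so Player I's maximin is 14; column maxima are 20 and 18, so Player II's minimax is 18. These differ, so the equilibrium is in mixed strategies.
Let Player I play I with probability p. Player II is indifferent when 20p + 14(1−p) = 10p + 18(1−p), giving p = 2/7.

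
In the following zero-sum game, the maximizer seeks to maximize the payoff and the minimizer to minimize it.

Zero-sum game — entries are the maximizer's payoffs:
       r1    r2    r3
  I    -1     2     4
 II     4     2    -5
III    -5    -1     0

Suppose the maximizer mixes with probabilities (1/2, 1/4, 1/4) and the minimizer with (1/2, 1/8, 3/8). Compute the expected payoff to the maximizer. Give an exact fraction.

Against (1/2, 1/8, 3/8), each row's expected payoff is I: 5/4; II: 3/8; III: -21/8.
Taking the (1/2, 1/4, 1/4)-weighted average: (1/2)·(5/4) + (1/4)·(3/8) + (1/4)·(-21/8) = 1/16.

1/16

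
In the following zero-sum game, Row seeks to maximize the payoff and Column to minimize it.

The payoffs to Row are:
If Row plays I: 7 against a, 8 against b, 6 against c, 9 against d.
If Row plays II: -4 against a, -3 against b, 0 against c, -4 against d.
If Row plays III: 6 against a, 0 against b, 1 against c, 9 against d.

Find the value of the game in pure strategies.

6

Row minima: 6, -4, 0 → Row's maximin is 6.
Column maxima: 7, 8, 6, 9 → Column's minimax is 6.
They coincide at (I, c), so the value is 6.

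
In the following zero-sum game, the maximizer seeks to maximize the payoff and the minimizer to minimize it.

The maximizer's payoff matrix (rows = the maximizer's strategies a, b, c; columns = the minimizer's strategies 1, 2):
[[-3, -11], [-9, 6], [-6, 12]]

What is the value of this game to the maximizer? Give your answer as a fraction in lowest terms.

Row b is strictly dominated by row c, so the maximizer never plays it.
The remaining 2×2 game on (a, c) × (1, 2) has no saddle point. Let the maximizer play a with probability p; indifference gives −3p − 6(1−p) = −11p + 12(1−p), so p = 9/13.
Similarly the minimizer's optimal q on 1 is 23/26, and the value is -3·(23/26) + (-11)·(3/26) = -51/13.

-51/13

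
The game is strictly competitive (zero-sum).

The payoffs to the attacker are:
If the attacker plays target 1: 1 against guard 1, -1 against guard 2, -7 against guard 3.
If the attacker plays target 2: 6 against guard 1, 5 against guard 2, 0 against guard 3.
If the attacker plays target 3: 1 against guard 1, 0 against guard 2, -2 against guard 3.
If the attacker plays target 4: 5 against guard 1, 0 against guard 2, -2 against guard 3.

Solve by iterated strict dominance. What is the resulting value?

0

Column guard 2 is strictly dominated by guard 3 for the defender (-7<-1, 0<5, -2<0, -2<0); eliminate guard 2.
Column guard 1 is strictly dominated by guard 3 for the defender (-7<1, 0<6, -2<1, -2<5); eliminate guard 1.
Row target 3 is strictly dominated by row target 2 (0>-2); eliminate target 3.
Row target 1 is strictly dominated by row target 2 (0>-7); eliminate target 1.
Row target 4 is strictly dominated by row target 2 (0>-2); eliminate target 4.
Only (target 2, guard 3) remains, with payoff 0.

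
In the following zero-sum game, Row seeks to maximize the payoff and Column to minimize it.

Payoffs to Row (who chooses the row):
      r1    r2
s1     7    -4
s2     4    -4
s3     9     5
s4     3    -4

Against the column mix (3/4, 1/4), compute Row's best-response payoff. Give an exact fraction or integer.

8

s1: (7)·(3/4) + (-4)·(1/4) = 17/4.
s2: (4)·(3/4) + (-4)·(1/4) = 2.
s3: (9)·(3/4) + (5)·(1/4) = 8.
s4: (3)·(3/4) + (-4)·(1/4) = 5/4.
The best pure response is s3 with expected payoff 8.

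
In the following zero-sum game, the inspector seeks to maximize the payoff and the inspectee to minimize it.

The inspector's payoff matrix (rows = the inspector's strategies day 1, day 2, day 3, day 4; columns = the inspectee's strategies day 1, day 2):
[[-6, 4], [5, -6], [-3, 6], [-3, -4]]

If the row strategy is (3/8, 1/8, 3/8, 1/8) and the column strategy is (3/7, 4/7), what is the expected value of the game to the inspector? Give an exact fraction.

5/56

Against (3/7, 4/7), each row's expected payoff is day 1: -2/7; day 2: -9/7; day 3: 15/7; day 4: -25/7.
Taking the (3/8, 1/8, 3/8, 1/8)-weighted average: (3/8)·(-2/7) + (1/8)·(-9/7) + (3/8)·(15/7) + (1/8)·(-25/7) = 5/56.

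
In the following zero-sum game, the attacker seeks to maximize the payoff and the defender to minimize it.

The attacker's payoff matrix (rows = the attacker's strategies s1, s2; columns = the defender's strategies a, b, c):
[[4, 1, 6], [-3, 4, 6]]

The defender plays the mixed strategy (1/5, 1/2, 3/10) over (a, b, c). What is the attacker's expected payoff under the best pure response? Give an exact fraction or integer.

16/5

s1: (4)·(1/5) + (1)·(1/2) + (6)·(3/10) = 31/10.
s2: (-3)·(1/5) + (4)·(1/2) + (6)·(3/10) = 16/5.
The best pure response is s2 with expected payoff 16/5.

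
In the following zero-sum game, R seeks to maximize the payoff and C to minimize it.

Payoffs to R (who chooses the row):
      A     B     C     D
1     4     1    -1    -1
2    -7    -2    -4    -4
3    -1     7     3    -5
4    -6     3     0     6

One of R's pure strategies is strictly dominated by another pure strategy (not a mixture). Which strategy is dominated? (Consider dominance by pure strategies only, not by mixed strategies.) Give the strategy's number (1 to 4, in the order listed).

2

Compare 2 with 1: 4 > -7, 1 > -2, -1 > -4, -1 > -4.
So 1 strictly dominates 2 for R; 2 is strictly dominated.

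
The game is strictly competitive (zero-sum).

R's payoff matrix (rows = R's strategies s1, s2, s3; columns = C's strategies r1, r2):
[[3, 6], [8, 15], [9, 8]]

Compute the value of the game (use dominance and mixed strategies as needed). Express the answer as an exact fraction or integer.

Row s1 is strictly dominated by row s3, so R never plays it.
The remaining 2×2 game on (s2, s3) × (r1, r2) has no saddle point. Let R play s2 with probability p; indifference gives 8p + 9(1−p) = 15p + 8(1−p), so p = 1/8.
Similarly C's optimal q on r1 is 7/8, and the value is 8·(7/8) + (15)·(1/8) = 71/8.

71/8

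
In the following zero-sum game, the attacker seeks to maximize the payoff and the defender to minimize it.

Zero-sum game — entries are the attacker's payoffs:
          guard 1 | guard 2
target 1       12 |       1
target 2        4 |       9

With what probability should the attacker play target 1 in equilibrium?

Row minima are 1 and 4, so the attacker's maximin is 4; column maxima are 12 and 9, so the defender's minimax is 9. These differ, so the equilibrium is in mixed strategies.
Let the attacker play target 1 with probability p. The defender is indifferent when 12p + 4(1−p) = p + 9(1−p), giving p = 5/16.

5/16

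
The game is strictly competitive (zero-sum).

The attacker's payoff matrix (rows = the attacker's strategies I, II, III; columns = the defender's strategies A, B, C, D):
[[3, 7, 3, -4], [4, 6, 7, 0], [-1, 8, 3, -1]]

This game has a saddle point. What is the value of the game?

0

Row minima: -4, 0, -1 → the attacker's maximin is 0.
Column maxima: 4, 8, 7, 0 → the defender's minimax is 0.
They coincide at (II, D), so the value is 0.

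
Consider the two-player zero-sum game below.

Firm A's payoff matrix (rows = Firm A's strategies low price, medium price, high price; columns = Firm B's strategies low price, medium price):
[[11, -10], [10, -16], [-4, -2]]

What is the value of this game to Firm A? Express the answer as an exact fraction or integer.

-62/23

Row medium price is strictly dominated by row low price, so Firm A never plays it.
The remaining 2×2 game on (low price, high price) × (low price, medium price) has no saddle point. Let Firm A play low price with probability p; indifference gives 11p − 4(1−p) = −10p − 2(1−p), so p = 2/23.
Similarly Firm B's optimal q on low price is 8/23, and the value is 11·(8/23) + (-10)·(15/23) = -62/23.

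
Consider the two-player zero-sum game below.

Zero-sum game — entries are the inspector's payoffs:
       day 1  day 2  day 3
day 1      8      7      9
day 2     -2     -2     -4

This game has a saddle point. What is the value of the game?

7

Row minima: 7, -4 → the inspector's maximin is 7.
Column maxima: 8, 7, 9 → the inspectee's minimax is 7.
They coincide at (day 1, day 2), so the value is 7.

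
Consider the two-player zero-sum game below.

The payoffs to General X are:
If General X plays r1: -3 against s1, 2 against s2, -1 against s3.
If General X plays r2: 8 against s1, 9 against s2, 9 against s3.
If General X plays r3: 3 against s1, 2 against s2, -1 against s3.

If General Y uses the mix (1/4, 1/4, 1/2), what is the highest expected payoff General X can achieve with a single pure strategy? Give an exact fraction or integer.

r1: (-3)·(1/4) + (2)·(1/4) + (-1)·(1/2) = -3/4.
r2: (8)·(1/4) + (9)·(1/4) + (9)·(1/2) = 35/4.
r3: (3)·(1/4) + (2)·(1/4) + (-1)·(1/2) = 3/4.
The best pure response is r2 with expected payoff 35/4.

35/4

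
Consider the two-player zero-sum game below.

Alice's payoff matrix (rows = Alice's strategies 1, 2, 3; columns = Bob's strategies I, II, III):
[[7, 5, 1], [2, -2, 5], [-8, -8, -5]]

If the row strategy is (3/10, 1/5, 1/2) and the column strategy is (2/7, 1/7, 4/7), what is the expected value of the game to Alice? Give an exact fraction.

Against (2/7, 1/7, 4/7), each row's expected payoff is 1: 23/7; 2: 22/7; 3: -44/7.
Taking the (3/10, 1/5, 1/2)-weighted average: (3/10)·(23/7) + (1/5)·(22/7) + (1/2)·(-44/7) = -107/70.

-107/70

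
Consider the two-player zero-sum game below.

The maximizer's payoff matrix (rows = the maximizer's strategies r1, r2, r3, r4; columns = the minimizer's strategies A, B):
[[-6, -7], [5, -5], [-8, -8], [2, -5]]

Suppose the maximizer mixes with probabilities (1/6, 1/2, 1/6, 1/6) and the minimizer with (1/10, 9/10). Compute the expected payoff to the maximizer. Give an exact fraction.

-26/5

Against (1/10, 9/10), each row's expected payoff is r1: -69/10; r2: -4; r3: -8; r4: -43/10.
Taking the (1/6, 1/2, 1/6, 1/6)-weighted average: (1/6)·(-69/10) + (1/2)·(-4) + (1/6)·(-8) + (1/6)·(-43/10) = -26/5.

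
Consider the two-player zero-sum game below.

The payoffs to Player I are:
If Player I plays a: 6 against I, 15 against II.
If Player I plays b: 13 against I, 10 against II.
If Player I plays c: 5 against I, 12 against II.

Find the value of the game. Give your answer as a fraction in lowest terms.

45/4

Row c is strictly dominated by row a, so Player I never plays it.
The remaining 2×2 game on (a, b) × (I, II) has no saddle point. Let Player I play a with probability p; indifference gives 6p + 13(1−p) = 15p + 10(1−p), so p = 1/4.
Similarly Player II's optimal q on I is 5/12, and the value is 6·(5/12) + (15)·(7/12) = 45/4.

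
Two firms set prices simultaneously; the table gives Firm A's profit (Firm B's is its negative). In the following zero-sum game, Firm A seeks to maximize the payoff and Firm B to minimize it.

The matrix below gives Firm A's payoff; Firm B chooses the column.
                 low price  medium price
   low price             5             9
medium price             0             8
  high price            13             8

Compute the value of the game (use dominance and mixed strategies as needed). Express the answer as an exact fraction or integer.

77/9

Row medium price is strictly dominated by row low price, so Firm A never plays it.
The remaining 2×2 game on (low price, high price) × (low price, medium price) has no saddle point. Let Firm A play low price with probability p; indifference gives 5p + 13(1−p) = 9p + 8(1−p), so p = 5/9.
Similarly Firm B's optimal q on low price is 1/9, and the value is 5·(1/9) + (9)·(8/9) = 77/9.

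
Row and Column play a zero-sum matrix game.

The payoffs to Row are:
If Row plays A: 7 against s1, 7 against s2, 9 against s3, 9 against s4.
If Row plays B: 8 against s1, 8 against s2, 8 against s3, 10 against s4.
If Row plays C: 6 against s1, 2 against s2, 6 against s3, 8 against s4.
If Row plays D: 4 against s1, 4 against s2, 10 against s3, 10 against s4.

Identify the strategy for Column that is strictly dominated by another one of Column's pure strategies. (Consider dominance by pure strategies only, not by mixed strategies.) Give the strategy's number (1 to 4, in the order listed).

Column prefers columns that give Row less. Compare s4 with s1: 7 < 9, 8 < 10, 6 < 8, 4 < 10.
So s1 strictly dominates s4 for Column; s4 is strictly dominated.

4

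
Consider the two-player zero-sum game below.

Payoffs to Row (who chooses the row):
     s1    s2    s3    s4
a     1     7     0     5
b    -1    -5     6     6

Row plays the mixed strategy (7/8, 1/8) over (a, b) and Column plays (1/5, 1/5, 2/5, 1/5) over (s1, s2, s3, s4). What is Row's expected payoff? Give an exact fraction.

Against (1/5, 1/5, 2/5, 1/5), each row's expected payoff is a: 13/5; b: 12/5.
Taking the (7/8, 1/8)-weighted average: (7/8)·(13/5) + (1/8)·(12/5) = 103/40.

103/40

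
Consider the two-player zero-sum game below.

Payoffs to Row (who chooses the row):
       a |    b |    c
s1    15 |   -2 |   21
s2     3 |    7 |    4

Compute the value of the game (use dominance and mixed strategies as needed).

37/7

Column c is strictly dominated by a for Column (it gives Row more in every row).
The remaining 2×2 game on (s1, s2) × (a, b) has no saddle point. Let Row play s1 with probability p; indifference gives 15p + 3(1−p) = −2p + 7(1−p), so p = 4/21.
Similarly Column's optimal q on a is 3/7, and the value is 15·(3/7) + (-2)·(4/7) = 37/7.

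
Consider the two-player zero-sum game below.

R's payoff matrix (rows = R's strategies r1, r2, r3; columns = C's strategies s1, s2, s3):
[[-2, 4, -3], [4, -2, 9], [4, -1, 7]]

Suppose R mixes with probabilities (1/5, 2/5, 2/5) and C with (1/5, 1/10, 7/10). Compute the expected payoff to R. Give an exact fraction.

Against (1/5, 1/10, 7/10), each row's expected payoff is r1: -21/10; r2: 69/10; r3: 28/5.
Taking the (1/5, 2/5, 2/5)-weighted average: (1/5)·(-21/10) + (2/5)·(69/10) + (2/5)·(28/5) = 229/50.

229/50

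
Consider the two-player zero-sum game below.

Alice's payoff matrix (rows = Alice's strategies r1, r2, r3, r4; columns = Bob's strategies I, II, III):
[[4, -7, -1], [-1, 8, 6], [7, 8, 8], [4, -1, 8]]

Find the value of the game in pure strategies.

Row minima: -7, -1, 7, -1 → Alice's maximin is 7.
Column maxima: 7, 8, 8 → Bob's minimax is 7.
They coincide at (r3, I), so the value is 7.

7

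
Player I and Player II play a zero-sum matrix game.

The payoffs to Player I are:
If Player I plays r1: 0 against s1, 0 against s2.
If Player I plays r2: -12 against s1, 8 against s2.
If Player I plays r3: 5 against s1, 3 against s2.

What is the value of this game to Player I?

38/11

Row r1 is strictly dominated by row r3, so Player I never plays it.
The remaining 2×2 game on (r2, r3) × (s1, s2) has no saddle point. Let Player I play r2 with probability p; indifference gives −12p + 5(1−p) = 8p + 3(1−p), so p = 1/11.
Similarly Player II's optimal q on s1 is 5/22, and the value is -12·(5/22) + (8)·(17/22) = 38/11.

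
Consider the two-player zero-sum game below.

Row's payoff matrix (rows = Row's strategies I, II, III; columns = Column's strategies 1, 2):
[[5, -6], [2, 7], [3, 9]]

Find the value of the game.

Row II is strictly dominated by row III, so Row never plays it.
The remaining 2×2 game on (I, III) × (1, 2) has no saddle point. Let Row play I with probability p; indifference gives 5p + 3(1−p) = −6p + 9(1−p), so p = 6/17.
Similarly Column's optimal q on 1 is 15/17, and the value is 5·(15/17) + (-6)·(2/17) = 63/17.

63/17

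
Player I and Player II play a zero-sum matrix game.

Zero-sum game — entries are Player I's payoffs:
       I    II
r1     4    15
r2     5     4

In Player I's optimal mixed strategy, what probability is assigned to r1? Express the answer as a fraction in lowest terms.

1/12

Row minima are 4 and 4, so Player I's maximin is 4; column maxima are 5 and 15, so Player II's minimax is 5. These differ, so the equilibrium is in mixed strategies.
Let Player I play r1 with probability p. Player II is indifferent when 4p + 5(1−p) = 15p + 4(1−p), giving p = 1/12.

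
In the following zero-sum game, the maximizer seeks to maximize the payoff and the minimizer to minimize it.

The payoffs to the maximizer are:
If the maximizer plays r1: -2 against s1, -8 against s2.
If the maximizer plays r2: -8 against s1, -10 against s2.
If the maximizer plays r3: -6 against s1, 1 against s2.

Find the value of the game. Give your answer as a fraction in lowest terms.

Row r2 is strictly dominated by row r1, so the maximizer never plays it.
The remaining 2×2 game on (r1, r3) × (s1, s2) has no saddle point. Let the maximizer play r1 with probability p; indifference gives −2p − 6(1−p) = −8p + (1−p), so p = 7/13.
Similarly the minimizer's optimal q on s1 is 9/13, and the value is -2·(9/13) + (-8)·(4/13) = -50/13.

-50/13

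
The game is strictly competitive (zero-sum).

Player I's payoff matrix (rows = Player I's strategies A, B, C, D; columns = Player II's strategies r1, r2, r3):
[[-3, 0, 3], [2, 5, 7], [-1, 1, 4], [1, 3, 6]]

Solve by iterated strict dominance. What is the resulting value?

2

Row C is strictly dominated by row B (2>-1, 5>1, 7>4); eliminate C.
Row A is strictly dominated by row B (2>-3, 5>0, 7>3); eliminate A.
Row D is strictly dominated by row B (2>1, 5>3, 7>6); eliminate D.
Column r3 is strictly dominated by r1 for Player II (2<7); eliminate r3.
Column r2 is strictly dominated by r1 for Player II (2<5); eliminate r2.
Only (B, r1) remains, with payoff 2.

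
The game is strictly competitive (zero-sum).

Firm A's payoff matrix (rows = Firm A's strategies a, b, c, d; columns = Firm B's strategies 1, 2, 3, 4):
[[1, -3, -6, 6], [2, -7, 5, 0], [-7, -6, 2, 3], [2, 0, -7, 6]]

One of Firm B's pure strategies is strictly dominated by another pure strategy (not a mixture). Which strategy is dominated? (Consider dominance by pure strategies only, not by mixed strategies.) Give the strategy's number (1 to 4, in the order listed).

4

Firm B prefers columns that give Firm A less. Compare 4 with 2: -3 < 6, -7 < 0, -6 < 3, 0 < 6.
So 2 strictly dominates 4 for Firm B; 4 is strictly dominated.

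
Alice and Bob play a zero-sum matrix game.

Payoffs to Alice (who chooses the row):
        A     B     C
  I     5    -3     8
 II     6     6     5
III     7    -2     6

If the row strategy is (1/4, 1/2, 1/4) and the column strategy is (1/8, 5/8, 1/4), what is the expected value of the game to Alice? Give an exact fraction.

107/32

Against (1/8, 5/8, 1/4), each row's expected payoff is I: 3/4; II: 23/4; III: 9/8.
Taking the (1/4, 1/2, 1/4)-weighted average: (1/4)·(3/4) + (1/2)·(23/4) + (1/4)·(9/8) = 107/32.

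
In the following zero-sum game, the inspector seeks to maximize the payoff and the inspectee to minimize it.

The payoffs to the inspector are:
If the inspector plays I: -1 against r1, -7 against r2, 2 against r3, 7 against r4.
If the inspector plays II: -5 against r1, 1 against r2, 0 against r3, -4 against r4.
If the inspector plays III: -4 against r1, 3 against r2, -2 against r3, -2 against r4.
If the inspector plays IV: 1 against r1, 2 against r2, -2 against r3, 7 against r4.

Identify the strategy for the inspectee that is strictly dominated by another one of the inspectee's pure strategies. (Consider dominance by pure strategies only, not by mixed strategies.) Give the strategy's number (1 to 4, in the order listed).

The inspectee prefers columns that give the inspector less. Compare r4 with r1: -1 < 7, -5 < -4, -4 < -2, 1 < 7.
So r1 strictly dominates r4 for the inspectee; r4 is strictly dominated.

4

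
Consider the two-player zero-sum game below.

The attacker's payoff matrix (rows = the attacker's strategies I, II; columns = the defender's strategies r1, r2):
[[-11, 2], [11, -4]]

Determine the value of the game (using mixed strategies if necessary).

Row minima are -11 and -4, so the attacker's maximin is -4; column maxima are 11 and 2, so the defender's minimax is 2. These differ, so the equilibrium is in mixed strategies.
Let the attacker play I with probability p. The defender is indifferent when −11p + 11(1−p) = 2p − 4(1−p), giving p = 15/28.
Let the defender play r1 with probability q. The attacker is indifferent when −11q + 2(1−q) = 11q − 4(1−q), giving q = 3/14.
The value is -11·(3/14) + (2)·(11/14) = -11/14.

-11/14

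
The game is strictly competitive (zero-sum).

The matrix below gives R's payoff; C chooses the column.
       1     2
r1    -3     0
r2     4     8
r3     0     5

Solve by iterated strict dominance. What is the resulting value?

Row r1 is strictly dominated by row r2 (4>-3, 8>0); eliminate r1.
Column 2 is strictly dominated by 1 for C (4<8, 0<5); eliminate 2.
Row r3 is strictly dominated by row r2 (4>0); eliminate r3.
Only (r2, 1) remains, with payoff 4.

4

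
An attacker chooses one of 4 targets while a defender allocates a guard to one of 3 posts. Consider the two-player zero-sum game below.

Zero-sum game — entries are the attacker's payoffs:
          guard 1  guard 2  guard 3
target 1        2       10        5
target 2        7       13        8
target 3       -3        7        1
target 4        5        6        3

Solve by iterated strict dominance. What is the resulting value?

Column guard 2 is strictly dominated by guard 1 for the defender (2<10, 7<13, -3<7, 5<6); eliminate guard 2.
Row target 4 is strictly dominated by row target 2 (7>5, 8>3); eliminate target 4.
Column guard 3 is strictly dominated by guard 1 for the defender (2<5, 7<8, -3<1); eliminate guard 3.
Row target 3 is strictly dominated by row target 1 (2>-3); eliminate target 3.
Row target 1 is strictly dominated by row target 2 (7>2); eliminate target 1.
Only (target 2, guard 1) remains, with payoff 7.

7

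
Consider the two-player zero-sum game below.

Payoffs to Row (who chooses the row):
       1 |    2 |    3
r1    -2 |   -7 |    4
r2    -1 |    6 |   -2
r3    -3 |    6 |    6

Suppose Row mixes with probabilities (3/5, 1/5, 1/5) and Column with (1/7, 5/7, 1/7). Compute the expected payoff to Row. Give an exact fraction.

Against (1/7, 5/7, 1/7), each row's expected payoff is r1: -33/7; r2: 27/7; r3: 33/7.
Taking the (3/5, 1/5, 1/5)-weighted average: (3/5)·(-33/7) + (1/5)·(27/7) + (1/5)·(33/7) = -39/35.

-39/35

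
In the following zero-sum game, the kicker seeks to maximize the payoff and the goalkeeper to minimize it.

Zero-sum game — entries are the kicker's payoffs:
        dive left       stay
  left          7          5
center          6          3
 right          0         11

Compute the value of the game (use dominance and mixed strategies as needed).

Row center is strictly dominated by row left, so the kicker never plays it.
The remaining 2×2 game on (left, right) × (dive left, stay) has no saddle point. Let the kicker play left with probability p; indifference gives 7p = 5p + 11(1−p), so p = 11/13.
Similarly the goalkeeper's optimal q on dive left is 6/13, and the value is 7·(6/13) + (5)·(7/13) = 77/13.

77/13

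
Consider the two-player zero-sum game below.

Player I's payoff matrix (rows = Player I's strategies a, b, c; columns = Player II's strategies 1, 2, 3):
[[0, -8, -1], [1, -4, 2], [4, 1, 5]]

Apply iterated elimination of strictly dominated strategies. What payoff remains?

Row b is strictly dominated by row c (4>1, 1>-4, 5>2); eliminate b.
Row a is strictly dominated by row c (4>0, 1>-8, 5>-1); eliminate a.
Column 3 is strictly dominated by 1 for Player II (4<5); eliminate 3.
Column 1 is strictly dominated by 2 for Player II (1<4); eliminate 1.
Only (c, 2) remains, with payoff 1.

1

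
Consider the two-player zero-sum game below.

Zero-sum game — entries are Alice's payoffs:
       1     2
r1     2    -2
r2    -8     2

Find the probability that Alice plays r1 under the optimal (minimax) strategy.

5/7

Row minima are -2 and -8, so Alice's maximin is -2; column maxima are 2 and 2, so Bob's minimax is 2. These differ, so the equilibrium is in mixed strategies.
Let Alice play r1 with probability p. Bob is indifferent when 2p − 8(1−p) = −2p + 2(1−p), giving p = 5/7.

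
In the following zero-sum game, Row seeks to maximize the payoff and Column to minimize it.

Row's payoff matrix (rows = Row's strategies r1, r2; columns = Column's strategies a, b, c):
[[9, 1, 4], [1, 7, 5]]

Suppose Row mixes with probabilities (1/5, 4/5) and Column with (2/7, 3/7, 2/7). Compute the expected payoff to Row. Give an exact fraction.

23/5

Against (2/7, 3/7, 2/7), each row's expected payoff is r1: 29/7; r2: 33/7.
Taking the (1/5, 4/5)-weighted average: (1/5)·(29/7) + (4/5)·(33/7) = 23/5.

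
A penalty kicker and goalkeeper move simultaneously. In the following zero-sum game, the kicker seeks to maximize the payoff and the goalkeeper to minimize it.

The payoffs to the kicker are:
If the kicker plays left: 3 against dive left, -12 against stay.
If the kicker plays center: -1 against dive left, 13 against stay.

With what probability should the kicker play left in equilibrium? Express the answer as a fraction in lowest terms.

Row minima are -12 and -1, so the kicker's maximin is -1; column maxima are 3 and 13, so the goalkeeper's minimax is 3. These differ, so the equilibrium is in mixed strategies.
Let the kicker play left with probability p. The goalkeeper is indifferent when 3p − (1−p) = −12p + 13(1−p), giving p = 14/29.

14/29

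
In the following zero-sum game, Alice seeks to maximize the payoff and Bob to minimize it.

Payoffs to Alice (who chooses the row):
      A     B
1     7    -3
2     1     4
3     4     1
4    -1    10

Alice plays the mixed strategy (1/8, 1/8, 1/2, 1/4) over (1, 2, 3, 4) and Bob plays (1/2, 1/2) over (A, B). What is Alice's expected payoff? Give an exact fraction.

47/16

Against (1/2, 1/2), each row's expected payoff is 1: 2; 2: 5/2; 3: 5/2; 4: 9/2.
Taking the (1/8, 1/8, 1/2, 1/4)-weighted average: (1/8)·(2) + (1/8)·(5/2) + (1/2)·(5/2) + (1/4)·(9/2) = 47/16.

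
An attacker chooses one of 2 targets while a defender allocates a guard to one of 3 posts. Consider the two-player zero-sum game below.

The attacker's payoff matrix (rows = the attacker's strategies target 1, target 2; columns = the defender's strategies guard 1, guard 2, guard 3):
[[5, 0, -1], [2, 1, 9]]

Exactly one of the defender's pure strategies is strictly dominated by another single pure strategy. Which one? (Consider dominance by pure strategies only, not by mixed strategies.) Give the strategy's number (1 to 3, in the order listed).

The defender prefers columns that give the attacker less. Compare guard 1 with guard 2: 0 < 5, 1 < 2.
So guard 2 strictly dominates guard 1 for the defender; guard 1 is strictly dominated.

1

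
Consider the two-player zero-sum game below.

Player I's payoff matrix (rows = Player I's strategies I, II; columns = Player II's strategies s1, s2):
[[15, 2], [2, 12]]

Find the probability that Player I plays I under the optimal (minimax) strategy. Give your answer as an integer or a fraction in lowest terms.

10/23

Row minima are 2 and 2, so Player I's maximin is 2; column maxima are 15 and 12, so Player II's minimax is 12. These differ, so the equilibrium is in mixed strategies.
Let Player I play I with probability p. Player II is indifferent when 15p + 2(1−p) = 2p + 12(1−p), giving p = 10/23.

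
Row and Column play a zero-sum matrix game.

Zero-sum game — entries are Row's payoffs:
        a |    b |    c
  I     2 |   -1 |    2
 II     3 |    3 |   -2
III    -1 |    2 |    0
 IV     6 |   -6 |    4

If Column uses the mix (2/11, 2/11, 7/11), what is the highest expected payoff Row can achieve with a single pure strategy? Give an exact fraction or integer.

I: (2)·(2/11) + (-1)·(2/11) + (2)·(7/11) = 16/11.
II: (3)·(2/11) + (3)·(2/11) + (-2)·(7/11) = -2/11.
III: (-1)·(2/11) + (2)·(2/11) + (0)·(7/11) = 2/11.
IV: (6)·(2/11) + (-6)·(2/11) + (4)·(7/11) = 28/11.
The best pure response is IV with expected payoff 28/11.

28/11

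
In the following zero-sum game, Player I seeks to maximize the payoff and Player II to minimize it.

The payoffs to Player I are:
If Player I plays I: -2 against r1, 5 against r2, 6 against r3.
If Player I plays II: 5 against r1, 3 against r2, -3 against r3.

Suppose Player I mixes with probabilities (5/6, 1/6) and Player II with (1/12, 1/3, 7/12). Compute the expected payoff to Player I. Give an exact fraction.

Against (1/12, 1/3, 7/12), each row's expected payoff is I: 5; II: -1/3.
Taking the (5/6, 1/6)-weighted average: (5/6)·(5) + (1/6)·(-1/3) = 37/9.

37/9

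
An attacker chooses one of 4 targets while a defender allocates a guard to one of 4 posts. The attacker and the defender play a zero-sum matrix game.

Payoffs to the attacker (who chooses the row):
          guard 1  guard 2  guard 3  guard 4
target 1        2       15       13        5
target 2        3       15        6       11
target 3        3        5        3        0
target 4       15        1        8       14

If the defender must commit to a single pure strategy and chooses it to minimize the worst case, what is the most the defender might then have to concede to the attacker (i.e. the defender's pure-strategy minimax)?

13

The worst case (largest entry) in each column is guard 1: 15, guard 2: 15, guard 3: 13, guard 4: 14.
The best (smallest) of these is 13.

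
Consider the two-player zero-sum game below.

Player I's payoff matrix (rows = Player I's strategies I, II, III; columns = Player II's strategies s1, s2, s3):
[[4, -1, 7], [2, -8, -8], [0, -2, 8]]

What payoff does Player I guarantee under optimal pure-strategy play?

-1

Row minima: -1, -8, -2 → Player I's maximin is -1.
Column maxima: 4, -1, 8 → Player II's minimax is -1.
They coincide at (I, s2), so the value is -1.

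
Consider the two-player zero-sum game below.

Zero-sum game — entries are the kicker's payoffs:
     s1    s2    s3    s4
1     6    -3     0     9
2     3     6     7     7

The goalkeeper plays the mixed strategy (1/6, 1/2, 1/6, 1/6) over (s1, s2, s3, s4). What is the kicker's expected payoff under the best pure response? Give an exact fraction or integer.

35/6

1: (6)·(1/6) + (-3)·(1/2) + (0)·(1/6) + (9)·(1/6) = 1.
2: (3)·(1/6) + (6)·(1/2) + (7)·(1/6) + (7)·(1/6) = 35/6.
The best pure response is 2 with expected payoff 35/6.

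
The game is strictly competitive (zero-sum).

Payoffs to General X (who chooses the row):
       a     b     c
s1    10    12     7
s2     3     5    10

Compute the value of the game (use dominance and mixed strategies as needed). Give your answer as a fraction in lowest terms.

79/10

Column b is strictly dominated by a for General Y (it gives General X more in every row).
The remaining 2×2 game on (s1, s2) × (a, c) has no saddle point. Let General X play s1 with probability p; indifference gives 10p + 3(1−p) = 7p + 10(1−p), so p = 7/10.
Similarly General Y's optimal q on a is 3/10, and the value is 10·(3/10) + (7)·(7/10) = 79/10.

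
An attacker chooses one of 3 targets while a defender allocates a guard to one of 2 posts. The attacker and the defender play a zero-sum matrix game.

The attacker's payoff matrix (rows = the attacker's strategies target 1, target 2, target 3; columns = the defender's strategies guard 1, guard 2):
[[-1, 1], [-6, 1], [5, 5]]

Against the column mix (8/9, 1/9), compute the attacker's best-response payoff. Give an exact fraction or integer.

5

target 1: (-1)·(8/9) + (1)·(1/9) = -7/9.
target 2: (-6)·(8/9) + (1)·(1/9) = -47/9.
target 3: (5)·(8/9) + (5)·(1/9) = 5.
The best pure response is target 3 with expected payoff 5.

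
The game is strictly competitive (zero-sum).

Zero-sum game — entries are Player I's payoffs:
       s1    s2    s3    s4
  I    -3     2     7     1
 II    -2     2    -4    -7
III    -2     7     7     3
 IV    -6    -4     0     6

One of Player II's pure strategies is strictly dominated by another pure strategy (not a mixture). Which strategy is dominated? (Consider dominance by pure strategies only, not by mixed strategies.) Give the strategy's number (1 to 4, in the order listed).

Player II prefers columns that give Player I less. Compare s2 with s1: -3 < 2, -2 < 2, -2 < 7, -6 < -4.
So s1 strictly dominates s2 for Player II; s2 is strictly dominated.

2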